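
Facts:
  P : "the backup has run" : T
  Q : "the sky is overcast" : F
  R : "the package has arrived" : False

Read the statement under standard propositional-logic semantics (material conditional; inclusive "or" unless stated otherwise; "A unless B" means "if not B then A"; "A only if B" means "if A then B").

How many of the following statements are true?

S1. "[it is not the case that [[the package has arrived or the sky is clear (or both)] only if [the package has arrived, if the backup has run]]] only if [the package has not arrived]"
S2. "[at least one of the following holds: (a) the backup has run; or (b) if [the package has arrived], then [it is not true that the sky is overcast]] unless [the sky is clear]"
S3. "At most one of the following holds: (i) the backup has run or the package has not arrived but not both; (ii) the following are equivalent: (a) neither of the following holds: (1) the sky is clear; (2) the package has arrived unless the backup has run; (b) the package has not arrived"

3

S1: This is not ((R or not Q) -> (P -> R)) -> not R.

not Q = not False = True
R or not Q = False or True = True
P -> R = True -> False = False
(R or not Q) -> (P -> R) = True -> False = False
not ((R or not Q) -> (P -> R)) = not False = True
not R = not False = True
not ((R or not Q) -> (P -> R)) -> not R = True -> True = True
So S1 is true.

S2: This is (P or (R -> not Q)) or not Q.

not Q = not False = True
R -> not Q = False -> True = True
P or (R -> not Q) = True or True = True
not Q = not False = True
(P or (R -> not Q)) or not Q = True or True = True
So S2 is true.

S3: Parsed as (P xor not R) nand ((not Q nor (R or P)) iff not R)

not R = not False = True
P xor not R = True xor True = False
not Q = not False = True
R or P = False or True = True
not Q nor (R or P) = True nor True = False
not R = not False = True
(not Q nor (R or P)) iff not R = False iff True = False
(P xor not R) nand ((not Q nor (R or P)) iff not R) = False nand False = True
Hence S3 is true.

True statements: 3.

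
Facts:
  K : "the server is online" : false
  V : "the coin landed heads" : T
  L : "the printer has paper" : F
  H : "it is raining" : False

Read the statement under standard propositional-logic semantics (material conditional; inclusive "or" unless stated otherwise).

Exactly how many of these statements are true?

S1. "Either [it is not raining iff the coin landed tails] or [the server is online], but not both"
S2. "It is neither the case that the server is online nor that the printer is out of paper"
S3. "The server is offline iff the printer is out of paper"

1

S1: Formalization: (¬H ↔ ¬V) ⊕ K

¬H = ¬F = T
¬V = ¬T = F
¬H ↔ ¬V = T ↔ F = F
(¬H ↔ ¬V) ⊕ K = F ⊕ F = F
Thus S1 is false.

S2: Parsed as K ↓ ¬L

¬L = ¬F = T
K ↓ ¬L = F ↓ T = F
Thus S2 is false.

S3: Parsed as ¬K ↔ ¬L

¬K = ¬F = T
¬L = ¬F = T
¬K ↔ ¬L = T ↔ T = T
Thus S3 is true.

Count: 1.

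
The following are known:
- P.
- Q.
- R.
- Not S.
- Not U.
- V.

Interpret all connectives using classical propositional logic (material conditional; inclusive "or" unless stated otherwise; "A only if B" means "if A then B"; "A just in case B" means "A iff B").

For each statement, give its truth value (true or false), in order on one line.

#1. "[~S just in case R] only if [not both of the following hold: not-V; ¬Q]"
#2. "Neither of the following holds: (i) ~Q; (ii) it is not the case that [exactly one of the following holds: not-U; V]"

#1 T; #2 F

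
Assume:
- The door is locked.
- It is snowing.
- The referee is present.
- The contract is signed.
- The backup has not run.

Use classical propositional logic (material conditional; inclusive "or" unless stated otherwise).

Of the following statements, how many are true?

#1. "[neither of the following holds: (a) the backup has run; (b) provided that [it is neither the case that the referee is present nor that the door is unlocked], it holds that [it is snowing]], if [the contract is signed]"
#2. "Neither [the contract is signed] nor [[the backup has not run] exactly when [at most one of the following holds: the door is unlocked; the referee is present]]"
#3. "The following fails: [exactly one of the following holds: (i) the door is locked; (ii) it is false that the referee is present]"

0

Let S = "the contract is signed" (T), U = "the backup has run" (F), R = "the referee is present" (T), P = "the door is locked" (T), Q = "it is snowing" (T).

#1: This is S -> (U nor ((R nor ~P) -> Q)).

~P = ~T = F
R nor ~P = T nor F = F
(R nor ~P) -> Q = F -> T = T
U nor ((R nor ~P) -> Q) = F nor T = F
S -> (U nor ((R nor ~P) -> Q)) = T -> F = F
Hence #1 is false.

#2: Parsed as S nor (~U <-> (~P nand R))

~U = ~F = T
~P = ~T = F
~P nand R = F nand T = T
~U <-> (~P nand R) = T <-> T = T
S nor (~U <-> (~P nand R)) = T nor T = F
Thus #2 is false.

#3: Parsed as ~(P xor ~R)

~R = ~T = F
P xor ~R = T xor F = T
~(P xor ~R) = ~T = F
So #3 is false.

True statements: 0 (none).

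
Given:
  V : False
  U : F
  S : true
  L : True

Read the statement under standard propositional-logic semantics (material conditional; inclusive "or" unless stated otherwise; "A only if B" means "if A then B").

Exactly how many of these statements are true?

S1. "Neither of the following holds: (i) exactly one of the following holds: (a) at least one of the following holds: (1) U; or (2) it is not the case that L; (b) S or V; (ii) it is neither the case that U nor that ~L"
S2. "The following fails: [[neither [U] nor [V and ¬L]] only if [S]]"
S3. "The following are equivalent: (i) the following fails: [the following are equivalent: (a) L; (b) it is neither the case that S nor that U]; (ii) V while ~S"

0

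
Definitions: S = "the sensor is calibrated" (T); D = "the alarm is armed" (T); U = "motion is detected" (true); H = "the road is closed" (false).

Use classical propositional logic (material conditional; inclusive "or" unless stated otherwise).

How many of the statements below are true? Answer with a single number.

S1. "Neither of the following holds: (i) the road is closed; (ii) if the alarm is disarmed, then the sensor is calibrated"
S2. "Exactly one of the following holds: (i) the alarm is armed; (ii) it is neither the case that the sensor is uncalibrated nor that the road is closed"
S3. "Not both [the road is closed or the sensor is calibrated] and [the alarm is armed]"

S1: Parsed as H nor (~D -> S)

~D = ~T = F
~D -> S = F -> T = T
H nor (~D -> S) = F nor T = F
Hence S1 is false.

S2: Formalization: D xor (~S nor H)

~S = ~T = F
~S nor H = F nor F = T
D xor (~S nor H) = T xor T = F
So S2 is false.

S3: Formalization: (H | S) nand D

H | S = F | T = T
(H | S) nand D = T nand T = F
Hence S3 is false.

True statements: 0 (none).

0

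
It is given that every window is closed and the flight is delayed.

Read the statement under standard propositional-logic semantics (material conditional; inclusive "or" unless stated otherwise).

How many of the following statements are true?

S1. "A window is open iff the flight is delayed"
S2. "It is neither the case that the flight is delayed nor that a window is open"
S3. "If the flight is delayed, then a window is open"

0

Let P = "a window is open" (F), Q = "the flight is delayed" (T).

S1: In symbols: P <-> Q

P <-> Q = F <-> T = F
So S1 is false.

S2: In symbols: Q nor P

Q nor P = T nor F = F
So S2 is false.

S3: Parsed as Q -> P

Q -> P = T -> F = F
So S3 is false.

Count: 0.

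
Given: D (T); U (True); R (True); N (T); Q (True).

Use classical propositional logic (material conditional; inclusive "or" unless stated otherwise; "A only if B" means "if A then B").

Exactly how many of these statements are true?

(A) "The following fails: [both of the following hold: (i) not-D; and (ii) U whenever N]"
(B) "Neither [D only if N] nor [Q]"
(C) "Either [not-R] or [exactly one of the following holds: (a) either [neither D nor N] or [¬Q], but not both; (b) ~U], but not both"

(A): In symbols: ¬(¬D ∧ (N → U))

¬D = ¬T = F
N → U = T → T = T
¬D ∧ (N → U) = F ∧ T = F
¬(¬D ∧ (N → U)) = ¬F = T
Hence (A) is true.

(B): Formalization: (D → N) ↓ Q

D → N = T → T = T
(D → N) ↓ Q = T ↓ T = F
So (B) is false.

(C): In symbols: ¬R ⊕ (((D ↓ N) ⊕ ¬Q) ⊕ ¬U)

¬R = ¬T = F
D ↓ N = T ↓ T = F
¬Q = ¬T = F
(D ↓ N) ⊕ ¬Q = F ⊕ F = F
¬U = ¬T = F
((D ↓ N) ⊕ ¬Q) ⊕ ¬U = F ⊕ F = F
¬R ⊕ (((D ↓ N) ⊕ ¬Q) ⊕ ¬U) = F ⊕ F = F
Hence (C) is false.

Count: 1.

1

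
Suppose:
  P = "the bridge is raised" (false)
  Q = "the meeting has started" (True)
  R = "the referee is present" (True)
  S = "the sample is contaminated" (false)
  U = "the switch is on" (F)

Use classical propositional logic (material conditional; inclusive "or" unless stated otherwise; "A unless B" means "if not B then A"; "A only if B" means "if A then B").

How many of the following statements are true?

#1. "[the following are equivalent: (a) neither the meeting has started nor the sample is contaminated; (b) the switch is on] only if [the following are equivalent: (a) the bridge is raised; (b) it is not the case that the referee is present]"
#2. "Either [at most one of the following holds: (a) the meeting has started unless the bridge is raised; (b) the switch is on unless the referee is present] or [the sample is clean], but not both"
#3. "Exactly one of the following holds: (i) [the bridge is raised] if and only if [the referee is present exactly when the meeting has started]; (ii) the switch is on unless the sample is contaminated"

2

#1: Parsed as ((Q nor S) iff U) -> (P iff not R)

Q nor S = True nor False = False
(Q nor S) iff U = False iff False = True
not R = not True = False
P iff not R = False iff False = True
((Q nor S) iff U) -> (P iff not R) = True -> True = True
Hence #1 is true.

#2: Parsed as ((Q or P) nand (U or R)) xor not S

Q or P = True or False = True
U or R = False or True = True
(Q or P) nand (U or R) = True nand True = False
not S = not False = True
((Q or P) nand (U or R)) xor not S = False xor True = True
Hence #2 is true.

#3: In symbols: (P iff (R iff Q)) xor (U or S)

R iff Q = True iff True = True
P iff (R iff Q) = False iff True = False
U or S = False or False = False
(P iff (R iff Q)) xor (U or S) = False xor False = False
So #3 is false.

True statements: 2.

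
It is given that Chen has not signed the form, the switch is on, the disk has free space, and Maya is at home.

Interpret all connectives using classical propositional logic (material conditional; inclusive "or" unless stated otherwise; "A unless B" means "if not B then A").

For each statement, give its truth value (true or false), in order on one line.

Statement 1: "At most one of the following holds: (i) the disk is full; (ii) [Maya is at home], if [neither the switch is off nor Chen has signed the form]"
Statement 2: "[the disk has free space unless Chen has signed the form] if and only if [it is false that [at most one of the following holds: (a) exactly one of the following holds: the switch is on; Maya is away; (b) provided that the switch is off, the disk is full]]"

Let Q = "the disk is full" (F), H = "the switch is on" (T), W = "Chen has signed the form" (F), S = "Maya is at home" (T).

Statement 1: In symbols: Q nand ((~H nor W) -> S)

~H = ~T = F
~H nor W = F nor F = T
(~H nor W) -> S = T -> T = T
Q nand ((~H nor W) -> S) = F nand T = T
Thus Statement 1 is true.

Statement 2: In symbols: (~Q | W) <-> ~((H xor ~S) nand (~H -> Q))

~Q = ~F = T
~Q | W = T | F = T
~S = ~T = F
H xor ~S = T xor F = T
~H = ~T = F
~H -> Q = F -> F = T
(H xor ~S) nand (~H -> Q) = T nand T = F
~((H xor ~S) nand (~H -> Q)) = ~F = T
(~Q | W) <-> ~((H xor ~S) nand (~H -> Q)) = T <-> T = T
Hence Statement 2 is true.

Statement 1 true; Statement 2 true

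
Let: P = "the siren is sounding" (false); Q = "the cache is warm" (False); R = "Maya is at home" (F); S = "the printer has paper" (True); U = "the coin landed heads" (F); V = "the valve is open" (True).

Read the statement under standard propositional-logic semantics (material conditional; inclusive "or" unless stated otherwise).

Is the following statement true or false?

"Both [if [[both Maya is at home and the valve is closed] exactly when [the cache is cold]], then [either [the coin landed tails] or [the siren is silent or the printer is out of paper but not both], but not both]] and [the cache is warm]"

The statement is false.

In symbols: (((R & ~V) <-> ~Q) -> (~U xor (~P xor ~S))) & Q

~V = ~T = F
R & ~V = F & F = F
~Q = ~F = T
(R & ~V) <-> ~Q = F <-> T = F
~U = ~F = T
~P = ~F = T
~S = ~T = F
~P xor ~S = T xor F = T
~U xor (~P xor ~S) = T xor T = F
((R & ~V) <-> ~Q) -> (~U xor (~P xor ~S)) = F -> F = T
(((R & ~V) <-> ~Q) -> (~U xor (~P xor ~S))) & Q = T & F = F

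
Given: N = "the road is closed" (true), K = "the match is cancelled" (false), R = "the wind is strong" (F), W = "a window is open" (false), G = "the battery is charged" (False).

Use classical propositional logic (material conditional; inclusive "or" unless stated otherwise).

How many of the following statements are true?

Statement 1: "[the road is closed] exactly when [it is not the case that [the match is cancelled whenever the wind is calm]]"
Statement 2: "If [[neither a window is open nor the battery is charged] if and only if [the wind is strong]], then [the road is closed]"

2

Statement 1: Formalization: N <-> ~(~R -> K)

~R = ~F = T
~R -> K = T -> F = F
~(~R -> K) = ~F = T
N <-> ~(~R -> K) = T <-> T = T
Hence Statement 1 is true.

Statement 2: Parsed as ((W nor G) <-> R) -> N

W nor G = F nor F = T
(W nor G) <-> R = T <-> F = F
((W nor G) <-> R) -> N = F -> T = T
Thus Statement 2 is true.

Count: 2.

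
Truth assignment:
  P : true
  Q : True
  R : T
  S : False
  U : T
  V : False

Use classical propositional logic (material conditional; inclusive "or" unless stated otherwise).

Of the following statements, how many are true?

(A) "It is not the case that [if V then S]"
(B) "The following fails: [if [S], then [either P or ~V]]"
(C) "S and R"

0

(A): Parsed as not (V -> S)

V -> S = False -> False = True
not (V -> S) = not True = False
So (A) is false.

(B): In symbols: not (S -> (P or not V))

not V = not False = True
P or not V = True or True = True
S -> (P or not V) = False -> True = True
not (S -> (P or not V)) = not True = False
Hence (B) is false.

(C): Formalization: S and R

S and R = False and True = False
So (C) is false.

0 of the 3 statements are true (none).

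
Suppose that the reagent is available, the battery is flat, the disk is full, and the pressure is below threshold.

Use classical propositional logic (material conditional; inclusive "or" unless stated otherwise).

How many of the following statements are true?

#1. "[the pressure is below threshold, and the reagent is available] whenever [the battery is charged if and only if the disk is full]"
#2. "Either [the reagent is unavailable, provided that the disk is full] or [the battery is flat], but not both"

2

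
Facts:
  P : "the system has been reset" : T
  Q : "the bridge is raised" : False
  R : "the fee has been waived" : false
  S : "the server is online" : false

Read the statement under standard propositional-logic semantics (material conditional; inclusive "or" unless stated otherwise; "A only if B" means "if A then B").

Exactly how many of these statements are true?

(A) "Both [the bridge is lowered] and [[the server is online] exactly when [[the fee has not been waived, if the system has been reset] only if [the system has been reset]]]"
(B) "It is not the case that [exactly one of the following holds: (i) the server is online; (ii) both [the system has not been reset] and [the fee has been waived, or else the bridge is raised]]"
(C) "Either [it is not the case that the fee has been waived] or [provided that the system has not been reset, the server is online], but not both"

(A): Parsed as not Q and (S iff ((P -> not R) -> P))

not Q = not False = True
not R = not False = True
P -> not R = True -> True = True
(P -> not R) -> P = True -> True = True
S iff ((P -> not R) -> P) = False iff True = False
not Q and (S iff ((P -> not R) -> P)) = True and False = False
So (A) is false.

(B): In symbols: not (S xor (not P and (R or Q)))

not P = not True = False
R or Q = False or False = False
not P and (R or Q) = False and False = False
S xor (not P and (R or Q)) = False xor False = False
not (S xor (not P and (R or Q))) = not False = True
Hence (B) is true.

(C): In symbols: not R xor (not P -> S)

not R = not False = True
not P = not True = False
not P -> S = False -> False = True
not R xor (not P -> S) = True xor True = False
So (C) is false.

Count: 1.

1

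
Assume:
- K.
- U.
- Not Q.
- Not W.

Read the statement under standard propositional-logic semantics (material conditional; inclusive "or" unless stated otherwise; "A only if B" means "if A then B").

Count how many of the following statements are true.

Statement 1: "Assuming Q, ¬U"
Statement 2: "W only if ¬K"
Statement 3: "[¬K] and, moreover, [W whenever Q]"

Statement 1: Formalization: Q -> ~U

~U = ~T = F
Q -> ~U = F -> F = T
So Statement 1 is true.

Statement 2: In symbols: W -> ~K

~K = ~T = F
W -> ~K = F -> F = T
So Statement 2 is true.

Statement 3: In symbols: ~K & (Q -> W)

~K = ~T = F
Q -> W = F -> F = T
~K & (Q -> W) = F & T = F
So Statement 3 is false.

2 of the 3 statements are true.

2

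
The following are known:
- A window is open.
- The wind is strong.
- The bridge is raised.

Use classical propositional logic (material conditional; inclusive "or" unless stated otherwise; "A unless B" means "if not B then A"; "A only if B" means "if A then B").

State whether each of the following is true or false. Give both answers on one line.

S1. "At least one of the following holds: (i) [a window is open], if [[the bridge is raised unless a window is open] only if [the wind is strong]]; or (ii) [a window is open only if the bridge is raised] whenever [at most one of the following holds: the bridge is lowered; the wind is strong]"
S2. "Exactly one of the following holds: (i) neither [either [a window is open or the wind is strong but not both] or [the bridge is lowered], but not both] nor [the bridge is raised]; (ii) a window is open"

S1 True, S2 True

Let K = "the bridge is raised" (T), Q = "a window is open" (T), H = "the wind is strong" (T).

S1: In symbols: (((K ∨ Q) → H) → Q) ∨ ((¬K ↑ H) → (Q → K))

K ∨ Q = T ∨ T = T
(K ∨ Q) → H = T → T = T
((K ∨ Q) → H) → Q = T → T = T
¬K = ¬T = F
¬K ↑ H = F ↑ T = T
Q → K = T → T = T
(¬K ↑ H) → (Q → K) = T → T = T
(((K ∨ Q) → H) → Q) ∨ ((¬K ↑ H) → (Q → K)) = T ∨ T = T
So S1 is true.

S2: Parsed as (((Q ⊕ H) ⊕ ¬K) ↓ K) ⊕ Q

Q ⊕ H = T ⊕ T = F
¬K = ¬T = F
(Q ⊕ H) ⊕ ¬K = F ⊕ F = F
((Q ⊕ H) ⊕ ¬K) ↓ K = F ↓ T = F
(((Q ⊕ H) ⊕ ¬K) ↓ K) ⊕ Q = F ⊕ T = T
Thus S2 is true.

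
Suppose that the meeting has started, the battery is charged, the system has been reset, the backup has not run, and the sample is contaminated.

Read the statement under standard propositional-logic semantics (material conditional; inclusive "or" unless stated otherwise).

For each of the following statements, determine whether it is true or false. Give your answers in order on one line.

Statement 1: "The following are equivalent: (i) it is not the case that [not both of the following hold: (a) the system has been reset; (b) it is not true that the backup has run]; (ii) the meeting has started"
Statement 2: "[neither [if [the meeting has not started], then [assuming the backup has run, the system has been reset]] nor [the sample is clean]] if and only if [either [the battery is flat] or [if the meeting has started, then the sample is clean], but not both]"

Let Q = "the system has been reset" (T), D = "the backup has run" (F), K = "the meeting has started" (T), P = "the sample is contaminated" (T), U = "the battery is charged" (T).

Statement 1: Formalization: ~(Q nand ~D) <-> K

~D = ~F = T
Q nand ~D = T nand T = F
~(Q nand ~D) = ~F = T
~(Q nand ~D) <-> K = T <-> T = T
Thus Statement 1 is true.

Statement 2: In symbols: ((~K -> (D -> Q)) nor ~P) <-> (~U xor (K -> ~P))

~K = ~T = F
D -> Q = F -> T = T
~K -> (D -> Q) = F -> T = T
~P = ~T = F
(~K -> (D -> Q)) nor ~P = T nor F = F
~U = ~T = F
~P = ~T = F
K -> ~P = T -> F = F
~U xor (K -> ~P) = F xor F = F
((~K -> (D -> Q)) nor ~P) <-> (~U xor (K -> ~P)) = F <-> F = T
Thus Statement 2 is true.

Statement 1 true / Statement 2 true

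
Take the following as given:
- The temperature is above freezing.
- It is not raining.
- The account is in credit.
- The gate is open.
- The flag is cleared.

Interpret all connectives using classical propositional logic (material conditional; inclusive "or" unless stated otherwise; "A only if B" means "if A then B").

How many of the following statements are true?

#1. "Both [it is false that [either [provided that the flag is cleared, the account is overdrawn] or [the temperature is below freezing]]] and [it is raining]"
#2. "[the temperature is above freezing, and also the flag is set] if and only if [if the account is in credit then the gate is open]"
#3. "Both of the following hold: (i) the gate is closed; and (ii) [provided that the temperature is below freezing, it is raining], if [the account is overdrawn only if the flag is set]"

0

Let K = "the flag is set" (F), Q = "the account is overdrawn" (F), P = "the temperature is below freezing" (F), D = "it is raining" (F), H = "the gate is open" (T).

#1: This is ¬((¬K → Q) ∨ P) ∧ D.

¬K = ¬F = T
¬K → Q = T → F = F
(¬K → Q) ∨ P = F ∨ F = F
¬((¬K → Q) ∨ P) = ¬F = T
¬((¬K → Q) ∨ P) ∧ D = T ∧ F = F
So #1 is false.

#2: Formalization: (¬P ∧ K) ↔ (¬Q → H)

¬P = ¬F = T
¬P ∧ K = T ∧ F = F
¬Q = ¬F = T
¬Q → H = T → T = T
(¬P ∧ K) ↔ (¬Q → H) = F ↔ T = F
Hence #2 is false.

#3: This is ¬H ∧ ((Q → K) → (P → D)).

¬H = ¬T = F
Q → K = F → F = T
P → D = F → F = T
(Q → K) → (P → D) = T → T = T
¬H ∧ ((Q → K) → (P → D)) = F ∧ T = F
Thus #3 is false.

True statements: 0 (none).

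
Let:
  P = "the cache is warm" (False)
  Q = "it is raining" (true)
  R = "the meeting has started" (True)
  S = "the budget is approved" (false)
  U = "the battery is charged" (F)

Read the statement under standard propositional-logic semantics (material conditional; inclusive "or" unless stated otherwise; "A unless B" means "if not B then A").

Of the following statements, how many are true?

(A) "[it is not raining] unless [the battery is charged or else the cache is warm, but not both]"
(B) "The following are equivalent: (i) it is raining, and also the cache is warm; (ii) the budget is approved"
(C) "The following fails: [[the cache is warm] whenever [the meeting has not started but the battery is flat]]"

(A): Formalization: ~Q | (U xor P)

~Q = ~T = F
U xor P = F xor F = F
~Q | (U xor P) = F | F = F
Hence (A) is false.

(B): This is (Q & P) <-> S.

Q & P = T & F = F
(Q & P) <-> S = F <-> F = T
So (B) is true.

(C): Parsed as ~((~R & ~U) -> P)

~R = ~T = F
~U = ~F = T
~R & ~U = F & T = F
(~R & ~U) -> P = F -> F = T
~((~R & ~U) -> P) = ~T = F
Hence (C) is false.

True statements: 1 ((B)).

1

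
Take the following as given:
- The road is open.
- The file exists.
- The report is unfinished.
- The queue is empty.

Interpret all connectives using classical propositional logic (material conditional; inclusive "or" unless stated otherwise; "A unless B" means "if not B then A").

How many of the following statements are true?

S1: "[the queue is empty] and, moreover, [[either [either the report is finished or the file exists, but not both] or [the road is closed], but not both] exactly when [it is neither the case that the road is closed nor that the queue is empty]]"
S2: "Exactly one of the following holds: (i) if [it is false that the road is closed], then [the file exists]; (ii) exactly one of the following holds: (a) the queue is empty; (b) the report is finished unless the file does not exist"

Let D = "the queue is empty" (T), R = "the report is finished" (F), H = "the file exists" (T), Q = "the road is closed" (F).

S1: This is D & (((R xor H) xor Q) <-> (Q nor D)).

R xor H = F xor T = T
(R xor H) xor Q = T xor F = T
Q nor D = F nor T = F
((R xor H) xor Q) <-> (Q nor D) = T <-> F = F
D & (((R xor H) xor Q) <-> (Q nor D)) = T & F = F
So S1 is false.

S2: This is (~Q -> H) xor (D xor (R | ~H)).

~Q = ~F = T
~Q -> H = T -> T = T
~H = ~T = F
R | ~H = F | F = F
D xor (R | ~H) = T xor F = T
(~Q -> H) xor (D xor (R | ~H)) = T xor T = F
Hence S2 is false.

Count: 0.

0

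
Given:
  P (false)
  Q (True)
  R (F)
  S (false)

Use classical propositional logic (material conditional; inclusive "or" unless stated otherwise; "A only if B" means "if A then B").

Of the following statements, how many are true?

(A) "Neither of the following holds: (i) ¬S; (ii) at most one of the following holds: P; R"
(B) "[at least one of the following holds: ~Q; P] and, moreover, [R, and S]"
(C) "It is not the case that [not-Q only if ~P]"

0

(A): In symbols: not S nor (P nand R)

not S = not False = True
P nand R = False nand False = True
not S nor (P nand R) = True nor True = False
Hence (A) is false.

(B): Formalization: (not Q or P) and (R and S)

not Q = not True = False
not Q or P = False or False = False
R and S = False and False = False
(not Q or P) and (R and S) = False and False = False
Thus (B) is false.

(C): This is not (not Q -> not P).

not Q = not True = False
not P = not False = True
not Q -> not P = False -> True = True
not (not Q -> not P) = not True = False
Hence (C) is false.

0 of the 3 statements are true (none).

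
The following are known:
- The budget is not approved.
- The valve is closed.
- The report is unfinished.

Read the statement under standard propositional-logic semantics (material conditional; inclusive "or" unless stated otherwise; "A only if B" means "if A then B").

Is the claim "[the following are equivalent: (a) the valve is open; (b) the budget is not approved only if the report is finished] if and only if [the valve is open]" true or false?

Let Q = "the valve is open" (F), P = "the budget is approved" (F), R = "the report is finished" (F).
Parsed as (Q <-> (~P -> R)) <-> Q

~P = ~F = T
~P -> R = T -> F = F
Q <-> (~P -> R) = F <-> F = T
(Q <-> (~P -> R)) <-> Q = T <-> F = F

false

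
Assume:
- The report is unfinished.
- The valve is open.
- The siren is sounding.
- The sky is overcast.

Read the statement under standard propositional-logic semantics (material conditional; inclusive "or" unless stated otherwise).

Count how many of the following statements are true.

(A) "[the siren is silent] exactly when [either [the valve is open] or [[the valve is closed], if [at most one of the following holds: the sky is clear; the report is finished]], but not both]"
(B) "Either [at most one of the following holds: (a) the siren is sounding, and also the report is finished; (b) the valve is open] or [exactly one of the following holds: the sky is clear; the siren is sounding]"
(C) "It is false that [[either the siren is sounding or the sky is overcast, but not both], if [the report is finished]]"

Let R = "the siren is sounding" (T), Q = "the valve is open" (T), S = "the sky is overcast" (T), P = "the report is finished" (F).

(A): In symbols: ~R <-> (Q xor ((~S nand P) -> ~Q))

~R = ~T = F
~S = ~T = F
~S nand P = F nand F = T
~Q = ~T = F
(~S nand P) -> ~Q = T -> F = F
Q xor ((~S nand P) -> ~Q) = T xor F = T
~R <-> (Q xor ((~S nand P) -> ~Q)) = F <-> T = F
So (A) is false.

(B): Formalization: ((R & P) nand Q) | (~S xor R)

R & P = T & F = F
(R & P) nand Q = F nand T = T
~S = ~T = F
~S xor R = F xor T = T
((R & P) nand Q) | (~S xor R) = T | T = T
So (B) is true.

(C): Parsed as ~(P -> (R xor S))

R xor S = T xor T = F
P -> (R xor S) = F -> F = T
~(P -> (R xor S)) = ~T = F
Hence (C) is false.

Count: 1.

1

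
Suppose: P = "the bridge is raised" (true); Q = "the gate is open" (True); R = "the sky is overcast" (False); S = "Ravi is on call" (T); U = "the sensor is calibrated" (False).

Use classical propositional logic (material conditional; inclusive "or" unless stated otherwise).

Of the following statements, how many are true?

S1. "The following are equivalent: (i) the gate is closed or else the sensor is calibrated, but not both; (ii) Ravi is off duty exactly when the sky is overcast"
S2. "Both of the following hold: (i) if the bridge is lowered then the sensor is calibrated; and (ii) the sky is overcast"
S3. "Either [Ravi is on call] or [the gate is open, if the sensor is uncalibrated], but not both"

0

S1: This is (~Q xor U) <-> (~S <-> R).

~Q = ~T = F
~Q xor U = F xor F = F
~S = ~T = F
~S <-> R = F <-> F = T
(~Q xor U) <-> (~S <-> R) = F <-> T = F
Hence S1 is false.

S2: Formalization: (~P -> U) & R

~P = ~T = F
~P -> U = F -> F = T
(~P -> U) & R = T & F = F
Hence S2 is false.

S3: Formalization: S xor (~U -> Q)

~U = ~F = T
~U -> Q = T -> T = T
S xor (~U -> Q) = T xor T = F
Thus S3 is false.

0 of the 3 statements are true (none).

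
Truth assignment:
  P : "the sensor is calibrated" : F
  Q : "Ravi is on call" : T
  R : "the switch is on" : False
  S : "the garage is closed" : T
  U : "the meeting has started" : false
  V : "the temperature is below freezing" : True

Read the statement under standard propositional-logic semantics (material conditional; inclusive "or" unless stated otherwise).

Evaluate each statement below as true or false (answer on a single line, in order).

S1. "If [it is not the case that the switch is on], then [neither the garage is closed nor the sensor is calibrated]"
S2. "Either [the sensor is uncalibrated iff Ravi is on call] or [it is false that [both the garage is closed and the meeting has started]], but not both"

S1 false / S2 false

S1: Formalization: ~R -> (S nor P)

~R = ~F = T
S nor P = T nor F = F
~R -> (S nor P) = T -> F = F
Hence S1 is false.

S2: Parsed as (~P <-> Q) xor ~(S & U)

~P = ~F = T
~P <-> Q = T <-> T = T
S & U = T & F = F
~(S & U) = ~F = T
(~P <-> Q) xor ~(S & U) = T xor T = F
Hence S2 is false.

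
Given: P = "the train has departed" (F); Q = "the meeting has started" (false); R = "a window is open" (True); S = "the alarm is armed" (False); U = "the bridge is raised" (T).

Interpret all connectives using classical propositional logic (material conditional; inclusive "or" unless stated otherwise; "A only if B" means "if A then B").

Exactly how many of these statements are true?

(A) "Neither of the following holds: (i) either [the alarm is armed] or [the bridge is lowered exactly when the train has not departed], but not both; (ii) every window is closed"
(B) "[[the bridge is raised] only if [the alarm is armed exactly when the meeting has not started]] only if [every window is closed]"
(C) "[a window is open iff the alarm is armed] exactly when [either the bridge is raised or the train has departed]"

(A): In symbols: (S xor (not U iff not P)) nor not R

not U = not True = False
not P = not False = True
not U iff not P = False iff True = False
S xor (not U iff not P) = False xor False = False
not R = not True = False
(S xor (not U iff not P)) nor not R = False nor False = True
So (A) is true.

(B): Formalization: (U -> (S iff not Q)) -> not R

not Q = not False = True
S iff not Q = False iff True = False
U -> (S iff not Q) = True -> False = False
not R = not True = False
(U -> (S iff not Q)) -> not R = False -> False = True
Hence (B) is true.

(C): This is (R iff S) iff (U or P).

R iff S = True iff False = False
U or P = True or False = True
(R iff S) iff (U or P) = False iff True = False
Thus (C) is false.

Count: 2.

2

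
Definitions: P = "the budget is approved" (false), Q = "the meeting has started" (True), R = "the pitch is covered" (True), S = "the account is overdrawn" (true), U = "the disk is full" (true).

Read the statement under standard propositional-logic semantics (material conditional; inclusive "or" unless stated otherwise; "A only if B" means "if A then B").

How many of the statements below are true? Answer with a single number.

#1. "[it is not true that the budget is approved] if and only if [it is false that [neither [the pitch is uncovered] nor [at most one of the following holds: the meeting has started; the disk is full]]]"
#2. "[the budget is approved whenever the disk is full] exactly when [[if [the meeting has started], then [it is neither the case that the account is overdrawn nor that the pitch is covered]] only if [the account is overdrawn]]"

#1: In symbols: ¬P ↔ ¬(¬R ↓ (Q ↑ U))

¬P = ¬F = T
¬R = ¬T = F
Q ↑ U = T ↑ T = F
¬R ↓ (Q ↑ U) = F ↓ F = T
¬(¬R ↓ (Q ↑ U)) = ¬T = F
¬P ↔ ¬(¬R ↓ (Q ↑ U)) = T ↔ F = F
Thus #1 is false.

#2: Formalization: (U → P) ↔ ((Q → (S ↓ R)) → S)

U → P = T → F = F
S ↓ R = T ↓ T = F
Q → (S ↓ R) = T → F = F
(Q → (S ↓ R)) → S = F → T = T
(U → P) ↔ ((Q → (S ↓ R)) → S) = F ↔ T = F
Thus #2 is false.

0 of the 2 statements are true (none).

0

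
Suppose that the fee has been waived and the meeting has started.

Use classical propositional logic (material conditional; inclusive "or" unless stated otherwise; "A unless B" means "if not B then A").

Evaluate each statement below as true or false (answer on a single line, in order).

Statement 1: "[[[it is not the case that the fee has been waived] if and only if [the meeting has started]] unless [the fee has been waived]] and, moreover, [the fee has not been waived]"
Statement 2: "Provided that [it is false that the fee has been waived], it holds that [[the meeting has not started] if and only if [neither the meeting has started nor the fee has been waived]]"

Let P = "the fee has been waived" (True), Q = "the meeting has started" (True).

Statement 1: In symbols: ((not P iff Q) or P) and not P

not P = not True = False
not P iff Q = False iff True = False
(not P iff Q) or P = False or True = True
not P = not True = False
((not P iff Q) or P) and not P = True and False = False
Thus Statement 1 is false.

Statement 2: In symbols: not P -> (not Q iff (Q nor P))

not P = not True = False
not Q = not True = False
Q nor P = True nor True = False
not Q iff (Q nor P) = False iff False = True
not P -> (not Q iff (Q nor P)) = False -> True = True
So Statement 2 is true.

Statement 1 false, Statement 2 true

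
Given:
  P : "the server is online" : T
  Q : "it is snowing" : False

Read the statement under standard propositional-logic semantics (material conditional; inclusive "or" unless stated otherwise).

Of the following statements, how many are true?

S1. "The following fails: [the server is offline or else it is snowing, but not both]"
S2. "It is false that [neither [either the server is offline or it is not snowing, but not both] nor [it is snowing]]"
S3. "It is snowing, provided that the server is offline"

S1: This is ~(~P xor Q).

~P = ~T = F
~P xor Q = F xor F = F
~(~P xor Q) = ~F = T
Hence S1 is true.

S2: Formalization: ~((~P xor ~Q) nor Q)

~P = ~T = F
~Q = ~F = T
~P xor ~Q = F xor T = T
(~P xor ~Q) nor Q = T nor F = F
~((~P xor ~Q) nor Q) = ~F = T
Thus S2 is true.

S3: Parsed as ~P -> Q

~P = ~T = F
~P -> Q = F -> F = T
Hence S3 is true.

3 of the 3 statements are true (S1, S2, S3).

3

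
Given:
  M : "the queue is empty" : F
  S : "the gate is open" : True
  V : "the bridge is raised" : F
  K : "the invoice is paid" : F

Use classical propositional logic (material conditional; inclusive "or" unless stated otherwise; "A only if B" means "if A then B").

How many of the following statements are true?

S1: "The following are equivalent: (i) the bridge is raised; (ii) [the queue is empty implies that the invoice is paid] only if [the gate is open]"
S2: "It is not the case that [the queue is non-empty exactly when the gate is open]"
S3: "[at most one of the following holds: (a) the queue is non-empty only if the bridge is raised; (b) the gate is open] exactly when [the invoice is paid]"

0

S1: This is V iff ((M -> K) -> S).

M -> K = False -> False = True
(M -> K) -> S = True -> True = True
V iff ((M -> K) -> S) = False iff True = False
Thus S1 is false.

S2: Formalization: not (not M iff S)

not M = not False = True
not M iff S = True iff True = True
not (not M iff S) = not True = False
Thus S2 is false.

S3: Parsed as ((not M -> V) nand S) iff K

not M = not False = True
not M -> V = True -> False = False
(not M -> V) nand S = False nand True = True
((not M -> V) nand S) iff K = True iff False = False
Thus S3 is false.

0 of the 3 statements are true (none).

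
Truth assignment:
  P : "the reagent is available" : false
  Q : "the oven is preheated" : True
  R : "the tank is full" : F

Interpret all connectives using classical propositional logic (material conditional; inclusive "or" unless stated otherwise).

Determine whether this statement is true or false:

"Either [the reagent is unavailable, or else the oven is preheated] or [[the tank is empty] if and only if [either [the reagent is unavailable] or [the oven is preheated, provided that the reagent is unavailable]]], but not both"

Values: P=F, Q=T, R=F.
Formalization: (~P | Q) xor (~R <-> (~P | (~P -> Q)))

~P = ~F = T
~P | Q = T | T = T
~R = ~F = T
~P = ~F = T
~P = ~F = T
~P -> Q = T -> T = T
~P | (~P -> Q) = T | T = T
~R <-> (~P | (~P -> Q)) = T <-> T = T
(~P | Q) xor (~R <-> (~P | (~P -> Q))) = T xor T = F

False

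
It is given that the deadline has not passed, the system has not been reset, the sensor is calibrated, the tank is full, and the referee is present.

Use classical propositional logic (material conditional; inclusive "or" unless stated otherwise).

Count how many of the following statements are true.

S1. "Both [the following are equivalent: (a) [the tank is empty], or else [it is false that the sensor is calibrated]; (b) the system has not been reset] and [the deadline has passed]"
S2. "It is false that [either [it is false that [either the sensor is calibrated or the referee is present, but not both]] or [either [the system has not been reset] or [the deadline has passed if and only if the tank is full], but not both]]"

Let S = "the tank is full" (True), R = "the sensor is calibrated" (True), Q = "the system has been reset" (False), P = "the deadline has passed" (False), U = "the referee is present" (True).

S1: This is ((not S or not R) iff not Q) and P.

not S = not True = False
not R = not True = False
not S or not R = False or False = False
not Q = not False = True
(not S or not R) iff not Q = False iff True = False
((not S or not R) iff not Q) and P = False and False = False
Hence S1 is false.

S2: This is not (not (R xor U) or (not Q xor (P iff S))).

R xor U = True xor True = False
not (R xor U) = not False = True
not Q = not False = True
P iff S = False iff True = False
not Q xor (P iff S) = True xor False = True
not (R xor U) or (not Q xor (P iff S)) = True or True = True
not (not (R xor U) or (not Q xor (P iff S))) = not True = False
Thus S2 is false.

True statements: 0 (none).

0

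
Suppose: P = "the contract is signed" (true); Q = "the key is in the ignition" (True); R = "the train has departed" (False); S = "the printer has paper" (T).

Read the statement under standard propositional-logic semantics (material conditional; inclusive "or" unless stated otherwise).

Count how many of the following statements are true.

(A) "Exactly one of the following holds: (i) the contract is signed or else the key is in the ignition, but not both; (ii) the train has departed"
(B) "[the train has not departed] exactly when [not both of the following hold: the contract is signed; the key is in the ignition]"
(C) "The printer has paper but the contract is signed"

(A): In symbols: (P xor Q) xor R

P xor Q = True xor True = False
(P xor Q) xor R = False xor False = False
So (A) is false.

(B): This is not R iff (P nand Q).

not R = not False = True
P nand Q = True nand True = False
not R iff (P nand Q) = True iff False = False
Hence (B) is false.

(C): Parsed as S and P

S and P = True and True = True
So (C) is true.

1 of the 3 statements is true ((C)).

1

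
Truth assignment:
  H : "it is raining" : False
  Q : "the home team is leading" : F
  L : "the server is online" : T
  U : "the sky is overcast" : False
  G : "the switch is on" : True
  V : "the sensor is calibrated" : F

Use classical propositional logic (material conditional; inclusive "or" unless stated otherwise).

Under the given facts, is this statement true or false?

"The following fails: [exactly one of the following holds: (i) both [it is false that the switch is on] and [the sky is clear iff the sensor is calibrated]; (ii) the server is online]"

false

This is ¬((¬G ∧ (¬U ↔ V)) ⊕ L).

¬G = ¬T = F
¬U = ¬F = T
¬U ↔ V = T ↔ F = F
¬G ∧ (¬U ↔ V) = F ∧ F = F
(¬G ∧ (¬U ↔ V)) ⊕ L = F ⊕ T = T
¬((¬G ∧ (¬U ↔ V)) ⊕ L) = ¬T = F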